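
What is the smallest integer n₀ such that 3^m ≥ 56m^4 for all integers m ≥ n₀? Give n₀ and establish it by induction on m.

n₀ = 14

At m = 13: 1594323 < 1599416, so the inequality fails and n₀ ≥ 14. We prove 3^m ≥ 56m^4 for all m ≥ 14.
When m = 14: 3^m = 4782969 and 56m^4 = 2151296, so 4782969 ≥ 2151296.
Inductive step: suppose the statement holds for some i ≥ 14, so 3^i ≥ 56i^4.
Then 3^(i + 1) = 3·(3^i) ≥ 3·(56i^4).
Also, for i ≥ 14 we have 3·(56i^4) ≥ 56(i+1)^4, since 3 ≥ (1 + 1/i)^4 for all i ≥ 14.
Combining, 3^(i + 1) ≥ 56(i+1)^4.
Hence, by induction on m, the claim holds for every m ≥ 14.
Hence the smallest such n₀ is 14.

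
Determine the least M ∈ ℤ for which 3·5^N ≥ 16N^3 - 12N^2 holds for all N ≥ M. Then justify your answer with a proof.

At N = 2: 75 < 80, so the inequality fails and M ≥ 3. We prove 3·5^N ≥ 16N^3 - 12N^2 for all N ≥ 3.
Base step (N = 3): 3·5^N = 375 and 16N^3 - 12N^2 = 324, so 375 ≥ 324.
Inductive step: assume the claim holds for N = i, so 3·5^i ≥ 16i^3 - 12i^2.
Then 3·5^(i + 1) = 5·(3·5^i) ≥ 5·(16i^3 - 12i^2).
Also, for i ≥ 3 we have 5·(16i^3 - 12i^2) ≥ 16(i+1)^3 - 12(i+1)^2, since 5·(16i^3 - 12i^2) − (16(i+1)^3 - 12(i+1)^2) = 64i^3 - 96i^2 - 24i - 4, which is nonnegative for all i ≥ 3.
Combining, 3·5^(i + 1) ≥ 16(i+1)^3 - 12(i+1)^2.
This completes the induction.
Hence the smallest such M is 3.

M = 3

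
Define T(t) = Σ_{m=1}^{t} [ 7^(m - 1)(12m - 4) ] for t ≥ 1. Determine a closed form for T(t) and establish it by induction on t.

T(t) = 7^t(2t - 1) + 1

We claim T(t) = 7^t(2t - 1) + 1 for all t ≥ 1.
Base step (t = 1): T(1) = 8, and the closed form gives 8. They agree.
Inductive step: assume the claim holds for t = m, so T(m) = 7^m(2m - 1) + 1.
Then T(m+1) = T(m) + (7^m(12m + 8)) = (7^m(2m - 1) + 1) + (7^m(12m + 8)).
Simplifying, T(m+1) = 14·7^m·m + 7·7^m + 1 = 7^(m+1)(2(m+1) - 1) + 1,
which is the closed form with t = m+1.
By induction, the statement is established for all t ≥ 1.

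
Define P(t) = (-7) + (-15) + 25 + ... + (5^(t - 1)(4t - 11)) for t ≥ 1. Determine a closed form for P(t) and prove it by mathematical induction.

P(t) = 5^t(t - 3) + 3

We claim P(t) = 5^t(t - 3) + 3 for all t ≥ 1.
Base case (t = 1): P(1) = -7, and the closed form gives -7. They agree.
Inductive step: assume the claim holds for t = p, so P(p) = 5^p(p - 3) + 3.
Then P(p+1) = P(p) + (5^p(4p - 7)) = (5^p(p - 3) + 3) + (5^p(4p - 7)).
Simplifying, P(p+1) = 5·5^p·p - 10·5^p + 3 = 5^(p+1)((p+1) - 3) + 3,
which is the closed form with t = p+1.
This completes the induction.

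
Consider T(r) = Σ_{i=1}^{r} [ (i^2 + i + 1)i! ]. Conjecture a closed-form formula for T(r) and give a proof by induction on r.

We claim T(r) = (r + 1)(r + 1)! - 1 for all r ≥ 1.
Base step (r = 1): T(1) = 3, and the closed form gives 3. They agree.
For the inductive step, assume it holds for an arbitrary i ≥ 1, so T(i) = (i + 1)(i + 1)! - 1.
Then T(i+1) = T(i) + ((i^2 + 3i + 3)(i + 1)!) = ((i + 1)(i + 1)! - 1) + ((i^2 + 3i + 3)(i + 1)!).
Simplifying, T(i+1) = ((i+1) + 1)((i+1) + 1)! - 1,
which is the closed form with r = i+1.
This completes the induction.

T(r) = (r + 1)(r + 1)! - 1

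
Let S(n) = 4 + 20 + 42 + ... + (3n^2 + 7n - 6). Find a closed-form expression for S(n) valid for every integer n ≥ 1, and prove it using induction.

We claim S(n) = n(n^2 + 5n - 2) for all n ≥ 1.
Base step (n = 1): S(1) = 4, and the closed form gives 4. They agree.
Inductive step: assume the claim holds for n = p, so S(p) = p(p^2 + 5p - 2).
Then S(p+1) = S(p) + (3p^2 + 13p + 4) = (p(p^2 + 5p - 2)) + (3p^2 + 13p + 4).
Simplifying, S(p+1) = (p + 1)(p^2 + 7p + 4) = (p+1)((p+1)^2 + 5(p+1) - 2),
which is the closed form with n = p+1.
This completes the induction.

S(n) = n(n^2 + 5n - 2)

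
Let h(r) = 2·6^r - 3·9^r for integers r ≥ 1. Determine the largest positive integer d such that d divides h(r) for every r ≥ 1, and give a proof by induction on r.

d = 3

Computing the first values: h(1) = -15 and h(2) = -171; gcd(-15, -171) = 3, so d ≤ 3.
We prove 3 | 2·6^r - 3·9^r for all r ≥ 1 by induction on r.
Base case (r = 1): h(1) = -15 = 3·(-5), so 3 | h(1).
Suppose the result is true for r = p, i.e. 3 | h(p). Then
h(p+1) − 9·h(p) = (2·6^(p+1) - 3·9^(p+1)) − 9·(2·6^p - 3·9^p) = (2)·6^p·(6 − 9) = (-6)·6^p. Since 3 | h(p) by the inductive hypothesis, 3 | 9·h(p); and 3 | -6 since -6 = 3·-2. Therefore 3 | h(p+1).
Hence, by induction on r, the claim holds for every r ≥ 1.
Therefore the largest such d is 3.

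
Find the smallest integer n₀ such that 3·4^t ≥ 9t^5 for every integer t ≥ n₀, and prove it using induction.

At t = 8: 196608 < 294912, so the inequality fails and n₀ ≥ 9. We prove 3·4^t ≥ 9t^5 for all t ≥ 9.
Base case (t = 9): 3·4^t = 786432 and 9t^5 = 531441, so 786432 ≥ 531441.
For the inductive step, assume it holds for an arbitrary p ≥ 9, so 3·4^p ≥ 9p^5.
Then 3·4^(p + 1) = 4·(3·4^p) ≥ 4·(9p^5).
Also, for p ≥ 9 we have 4·(9p^5) ≥ 9(p+1)^5, since 4 ≥ (1 + 1/p)^5 for all p ≥ 9.
Combining, 3·4^(p + 1) ≥ 9(p+1)^5.
By induction, the statement is established for all t ≥ 9.
Hence the smallest such n₀ is 9.

n₀ = 9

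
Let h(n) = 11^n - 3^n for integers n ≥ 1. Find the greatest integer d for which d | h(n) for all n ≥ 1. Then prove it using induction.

Computing the first values: h(1) = 8 and h(2) = 112; gcd(8, 112) = 8, so d ≤ 8.
We prove 8 | 11^n - 3^n for all n ≥ 1 by induction on n.
Base case (n = 1): h(1) = 8 = 8·(1), so 8 | h(1).
Inductive step: assume the claim holds for n = i, i.e. 8 | h(i). Then
11^{i+1} − 3^{i+1} = 11·11^i − 3·3^i = 11·(11^i − 3^i) + (8)·3^i. The first term is divisible by 8 by the inductive hypothesis, and the second term (8)·3^i is divisible by 8 since 8 | 8. Hence 8 | h(i+1).
By induction, the statement is established for all n ≥ 1.
Therefore the largest such d is 8.

d = 8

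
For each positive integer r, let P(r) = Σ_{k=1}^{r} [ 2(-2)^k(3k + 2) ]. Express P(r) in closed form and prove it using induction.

We claim P(r) = 4(-2)^r(r + 1) - 4 for all r ≥ 1.
When r = 1: P(1) = -20, and the closed form gives -20. They agree.
For the inductive step, assume it holds for an arbitrary k ≥ 1, so P(k) = 4(-2)^k(k + 1) - 4.
Then P(k+1) = P(k) + ((-2)^(k + 2)(-3k - 5)) = (4(-2)^k(k + 1) - 4) + ((-2)^(k + 2)(-3k - 5)).
Simplifying, P(k+1) = -8(-2)^k·k - 16(-2)^k - 4 = 4(-2)^(k+1)((k+1) + 1) - 4,
which is the closed form with r = k+1.
Hence, by induction on r, the claim holds for every r ≥ 1.

P(r) = 4(-2)^r(r + 1) - 4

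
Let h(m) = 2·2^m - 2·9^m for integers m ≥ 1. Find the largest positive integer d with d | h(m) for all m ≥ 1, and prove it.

Computing the first values: h(1) = -14 and h(2) = -154; gcd(-14, -154) = 14, so d ≤ 14.
We prove 14 | 2·2^m - 2·9^m for all m ≥ 1 by induction on m.
Base step (m = 1): h(1) = -14 = 14·(-1), so 14 | h(1).
For the inductive step, assume it holds for an arbitrary i ≥ 1, i.e. 14 | h(i). Then
h(i+1) − 9·h(i) = (2·2^(i+1) - 2·9^(i+1)) − 9·(2·2^i - 2·9^i) = (2)·2^i·(2 − 9) = (-14)·2^i. Since 14 | h(i) by the inductive hypothesis, 14 | 9·h(i); and 14 | -14 since -14 = 14·-1. Therefore 14 | h(i+1).
By induction, the statement is established for all m ≥ 1.
Therefore the largest such d is 14.

d = 14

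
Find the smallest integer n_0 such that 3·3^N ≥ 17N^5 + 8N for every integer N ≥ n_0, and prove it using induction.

At N = 13: 4782969 < 6312085, so the inequality fails and n_0 ≥ 14. We prove 3·3^N ≥ 17N^5 + 8N for all N ≥ 14.
Base step (N = 14): 3·3^N = 14348907 and 17N^5 + 8N = 9143120, so 14348907 ≥ 9143120.
For the inductive step, assume it holds for an arbitrary k ≥ 14, so 3·3^k ≥ 17k^5 + 8k.
Then 3·3^(k + 1) = 3·(3·3^k) ≥ 3·(17k^5 + 8k).
Also, for k ≥ 14 we have 3·(17k^5 + 8k) ≥ 17(k+1)^5 + 8(k+1), since 3·(17k^5 + 8k) − (17(k+1)^5 + 8(k+1)) = 34k^5 - 85k^4 - 170k^3 - 170k^2 - 69k - 25, which is nonnegative for all k ≥ 14.
Combining, 3·3^(k + 1) ≥ 17(k+1)^5 + 8(k+1).
By induction, the statement is established for all N ≥ 14.
Hence the smallest such n_0 is 14.

n_0 = 14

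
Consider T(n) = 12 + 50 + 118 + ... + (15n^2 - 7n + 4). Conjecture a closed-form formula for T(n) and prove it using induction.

We claim T(n) = n(5n^2 + 4n + 3) for all n ≥ 1.
Base case (n = 1): T(1) = 12, and the closed form gives 12. They agree.
Inductive step: assume the claim holds for n = p, so T(p) = p(5p^2 + 4p + 3).
Then T(p+1) = T(p) + (15p^2 + 23p + 12) = (p(5p^2 + 4p + 3)) + (15p^2 + 23p + 12).
Simplifying, T(p+1) = (p + 1)(5p^2 + 14p + 12) = (p+1)(5(p+1)^2 + 4(p+1) + 3),
which is the closed form with n = p+1.
Hence, by induction on n, the claim holds for every n ≥ 1.

T(n) = n(5n^2 + 4n + 3)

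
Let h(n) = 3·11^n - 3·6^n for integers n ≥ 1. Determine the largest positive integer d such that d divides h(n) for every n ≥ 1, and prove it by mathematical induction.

d = 15

Computing the first values: h(1) = 15 and h(2) = 255; gcd(15, 255) = 15, so d ≤ 15.
We prove 15 | 3·11^n - 3·6^n for all n ≥ 1 by induction on n.
Base case (n = 1): h(1) = 15 = 15·(1), so 15 | h(1).
Inductive step: assume the claim holds for n = j, i.e. 15 | h(j). Then
h(j+1) − 11·h(j) = (3·11^(j+1) - 3·6^(j+1)) − 11·(3·11^j - 3·6^j) = (-3)·6^j·(6 − 11) = (15)·6^j. Since 15 | h(j) by the inductive hypothesis, 15 | 11·h(j); and 15 | 15 since 15 = 15·1. Therefore 15 | h(j+1).
By the principle of mathematical induction, the result holds for all n ≥ 1.
Therefore the largest such d is 15.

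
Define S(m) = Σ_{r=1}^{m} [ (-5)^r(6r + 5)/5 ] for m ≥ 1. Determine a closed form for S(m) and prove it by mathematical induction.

We claim S(m) = (-5)^m(m + 1) - 1 for all m ≥ 1.
When m = 1: S(1) = -11, and the closed form gives -11. They agree.
For the inductive step, assume it holds for an arbitrary r ≥ 1, so S(r) = (-5)^r(r + 1) - 1.
Then S(r+1) = S(r) + ((-5)^r(-6r - 11)) = ((-5)^r(r + 1) - 1) + ((-5)^r(-6r - 11)).
Simplifying, S(r+1) = -5(-5)^r·r - 10(-5)^r - 1 = (-5)^(r+1)((r+1) + 1) - 1,
which is the closed form with m = r+1.
By induction, the statement is established for all m ≥ 1.

S(m) = (-5)^m(m + 1) - 1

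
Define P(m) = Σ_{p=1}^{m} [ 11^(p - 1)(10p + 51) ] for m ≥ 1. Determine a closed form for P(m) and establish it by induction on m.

P(m) = 11^m(m + 5) - 5

We claim P(m) = 11^m(m + 5) - 5 for all m ≥ 1.
For the base case m = 1: P(1) = 61, and the closed form gives 61. They agree.
Inductive step: assume the claim holds for m = p, so P(p) = 11^p(p + 5) - 5.
Then P(p+1) = P(p) + (11^p(10p + 61)) = (11^p(p + 5) - 5) + (11^p(10p + 61)).
Simplifying, P(p+1) = 11·11^p·p + 66·11^p - 5 = 11^(p+1)((p+1) + 5) - 5,
which is the closed form with m = p+1.
Hence, by induction on m, the claim holds for every m ≥ 1.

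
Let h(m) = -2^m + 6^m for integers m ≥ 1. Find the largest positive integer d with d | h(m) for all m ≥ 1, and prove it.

Computing the first values: h(1) = 4 and h(2) = 32; gcd(4, 32) = 4, so d ≤ 4.
We prove 4 | -2^m + 6^m for all m ≥ 1 by induction on m.
For the base case m = 1: h(1) = 4 = 4·(1), so 4 | h(1).
Inductive step: suppose the statement holds for some p ≥ 1, i.e. 4 | h(p). Then
6^{p+1} − 2^{p+1} = 6·6^p − 2·2^p = 6·(6^p − 2^p) + (4)·2^p. The first term is divisible by 4 by the inductive hypothesis, and the second term (4)·2^p is divisible by 4 since 4 | 4. Hence 4 | h(p+1).
By the principle of mathematical induction, the result holds for all m ≥ 1.
Therefore the largest such d is 4.

d = 4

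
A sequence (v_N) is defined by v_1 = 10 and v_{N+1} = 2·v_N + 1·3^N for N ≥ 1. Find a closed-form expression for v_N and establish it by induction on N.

v_N = 7·2^(N - 1) + 3^N

Computing the first terms: v_1 = 10, v_2 = 23, v_3 = 55. This suggests v_N = 7·2^(N - 1) + 3^N.
For the base case N = 1: the formula gives 10 = 10 = v_1.
Inductive step: suppose the statement holds for some j ≥ 1, so v_j = 7·2^(j - 1) + 3^j.
Then v_{j+1} = 2·v_j + 1·3^j = 2·(7·2^(j - 1) + 3^j) + 1·3^j = 7·2^j + 3^(j + 1) = 7·2^((j+1) - 1) + 3^(j+1),
which is the claimed formula at N = j+1.
Hence, by induction on N, the claim holds for every N ≥ 1.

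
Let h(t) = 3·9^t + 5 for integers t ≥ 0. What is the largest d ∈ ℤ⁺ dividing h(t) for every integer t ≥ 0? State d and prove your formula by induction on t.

d = 8

Computing the first values: h(0) = 8 and h(1) = 32; gcd(8, 32) = 8, so d ≤ 8.
We prove 8 | 3·9^t + 5 for all t ≥ 0 by induction on t.
Base case (t = 0): h(0) = 8 = 8·(1), so 8 | h(0).
For the inductive step, assume it holds for an arbitrary k ≥ 0, i.e. 8 | h(k). Then
h(k+1) = 3·9^(k+1) + 5 = 9·(3·9^k + 5) - 40 = 9·h(k) - 40. The first term is divisible by 8 by the inductive hypothesis, and -40 is divisible by 8. Hence 8 | h(k+1).
This completes the induction.
Therefore the largest such d is 8.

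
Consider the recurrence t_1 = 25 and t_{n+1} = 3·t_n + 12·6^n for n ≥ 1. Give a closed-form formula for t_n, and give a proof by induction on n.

t_n = 3^(n - 1) + 4·6^n

Computing the first terms: t_1 = 25, t_2 = 147, t_3 = 873. This suggests t_n = 3^(n - 1) + 4·6^n.
Base step (n = 1): the formula gives 25 = 25 = t_1.
Inductive step: assume the claim holds for n = i, so t_i = 3^(i - 1) + 4·6^i.
Then t_{i+1} = 3·t_i + 12·6^i = 3·(3^(i - 1) + 4·6^i) + 12·6^i = 3^i + 4·6^(i + 1) = 3^((i+1) - 1) + 4·6^(i+1),
which is the claimed formula at n = i+1.
This completes the induction.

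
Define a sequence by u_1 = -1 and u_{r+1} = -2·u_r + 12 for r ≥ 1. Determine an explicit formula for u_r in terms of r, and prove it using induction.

u_r = -5(-2)^(r - 1) + 4

Computing the first terms: u_1 = -1, u_2 = 14, u_3 = -16. This suggests u_r = -5(-2)^(r - 1) + 4.
For the base case r = 1: the formula gives -1 = -1 = u_1.
Inductive step: suppose the statement holds for some i ≥ 1, so u_i = -5(-2)^(i - 1) + 4.
Then u_{i+1} = -2·u_i + 12 = -2·(-5(-2)^(i - 1) + 4) + 12 = -5(-2)^i + 4 = -5(-2)^((i+1) - 1) + 4,
which is the claimed formula at r = i+1.
This completes the induction.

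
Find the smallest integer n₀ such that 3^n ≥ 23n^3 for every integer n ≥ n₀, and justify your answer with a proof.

n₀ = 9

At n = 8: 6561 < 11776, so the inequality fails and n₀ ≥ 9. We prove 3^n ≥ 23n^3 for all n ≥ 9.
Base case (n = 9): 3^n = 19683 and 23n^3 = 16767, so 19683 ≥ 16767.
Inductive step: assume the claim holds for n = k, so 3^k ≥ 23k^3.
Then 3^(k + 1) = 3·(3^k) ≥ 3·(23k^3).
Also, for k ≥ 9 we have 3·(23k^3) ≥ 23(k+1)^3, since 3 ≥ (1 + 1/k)^3 for all k ≥ 9.
Combining, 3^(k + 1) ≥ 23(k+1)^3.
Hence, by induction on n, the claim holds for every n ≥ 9.
Hence the smallest such n₀ is 9.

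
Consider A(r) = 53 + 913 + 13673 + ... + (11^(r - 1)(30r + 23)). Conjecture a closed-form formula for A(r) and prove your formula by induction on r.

A(r) = 11^r(3r + 2) - 2

We claim A(r) = 11^r(3r + 2) - 2 for all r ≥ 1.
Base step (r = 1): A(1) = 53, and the closed form gives 53. They agree.
For the inductive step, assume it holds for an arbitrary m ≥ 1, so A(m) = 11^m(3m + 2) - 2.
Then A(m+1) = A(m) + (11^m(30m + 53)) = (11^m(3m + 2) - 2) + (11^m(30m + 53)).
Simplifying, A(m+1) = 33·11^m·m + 55·11^m - 2 = 11^(m+1)(3(m+1) + 2) - 2,
which is the closed form with r = m+1.
By induction, the statement is established for all r ≥ 1.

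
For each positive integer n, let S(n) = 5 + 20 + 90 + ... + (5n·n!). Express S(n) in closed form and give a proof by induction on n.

S(n) = 5(n + 1)! - 5

We claim S(n) = 5(n + 1)! - 5 for all n ≥ 1.
For the base case n = 1: S(1) = 5, and the closed form gives 5. They agree.
Inductive step: assume the claim holds for n = m, so S(m) = 5(m + 1)! - 5.
Then S(m+1) = S(m) + (5(m + 1)(m + 1)!) = (5(m + 1)! - 5) + (5(m + 1)(m + 1)!).
Simplifying, S(m+1) = 5((m+1) + 1)! - 5,
which is the closed form with n = m+1.
By induction, the statement is established for all n ≥ 1.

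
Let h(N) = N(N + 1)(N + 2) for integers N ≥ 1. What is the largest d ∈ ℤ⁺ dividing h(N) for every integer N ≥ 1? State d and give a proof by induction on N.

d = 6

Computing the first values: h(1) = 6 and h(2) = 24; gcd(6, 24) = 6, so d ≤ 6.
We prove 6 | N(N + 1)(N + 2) for all N ≥ 1 by induction on N.
Base case (N = 1): h(1) = 6 = 6·(1), so 6 | h(1).
For the inductive step, assume it holds for an arbitrary j ≥ 1, i.e. 6 | h(j). Then
h(j+1) − h(j) = (j+1)·(j+2)·(j+3) − j·(j+1)·(j+2) = (j+1)·(j+2)·[(j+3) − j] = 3·(j+1)·(j+2). The product of 2 consecutive integers is divisible by (2)! = 2, so h(j+1) − h(j) is divisible by 3·2 = 6. By the inductive hypothesis 6 | h(j), hence 6 | h(j+1).
This completes the induction.
Therefore the largest such d is 6.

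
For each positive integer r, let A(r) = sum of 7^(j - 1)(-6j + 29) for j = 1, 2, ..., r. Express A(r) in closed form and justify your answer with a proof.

We claim A(r) = 7^r(-r + 5) - 5 for all r ≥ 1.
Base step (r = 1): A(1) = 23, and the closed form gives 23. They agree.
Inductive step: suppose the statement holds for some j ≥ 1, so A(j) = 7^j(-j + 5) - 5.
Then A(j+1) = A(j) + (7^j(-6j + 23)) = (7^j(-j + 5) - 5) + (7^j(-6j + 23)).
Simplifying, A(j+1) = -7·7^j·j + 28·7^j - 5 = 7^(j+1)(-(j+1) + 5) - 5,
which is the closed form with r = j+1.
Hence, by induction on r, the claim holds for every r ≥ 1.

A(r) = 7^r(-r + 5) - 5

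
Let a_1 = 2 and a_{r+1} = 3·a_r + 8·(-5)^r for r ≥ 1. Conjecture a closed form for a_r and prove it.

a_r = -(-5)^r - 3^r

Computing the first terms: a_1 = 2, a_2 = -34, a_3 = 98. This suggests a_r = -(-5)^r - 3^r.
For the base case r = 1: the formula gives 2 = 2 = a_1.
Suppose the result is true for r = j, so a_j = -(-5)^j - 3^j.
Then a_{j+1} = 3·a_j + 8·(-5)^j = 3·(-(-5)^j - 3^j) + 8·(-5)^j = -(-5)^(j + 1) - 3^(j + 1),
which is the claimed formula at r = j+1.
By the principle of mathematical induction, the result holds for all r ≥ 1.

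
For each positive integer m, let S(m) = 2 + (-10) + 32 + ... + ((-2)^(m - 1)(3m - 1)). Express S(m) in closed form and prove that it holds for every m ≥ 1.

S(m) = -(-2)^m·m

We claim S(m) = -(-2)^m·m for all m ≥ 1.
For the base case m = 1: S(1) = 2, and the closed form gives 2. They agree.
For the inductive step, assume it holds for an arbitrary k ≥ 1, so S(k) = -(-2)^k·k.
Then S(k+1) = S(k) + ((-2)^k(3k + 2)) = (-(-2)^k·k) + ((-2)^k(3k + 2)).
Simplifying, S(k+1) = 2(-2)^k(k + 1) = -(-2)^(k+1)·(k+1),
which is the closed form with m = k+1.
By induction, the statement is established for all m ≥ 1.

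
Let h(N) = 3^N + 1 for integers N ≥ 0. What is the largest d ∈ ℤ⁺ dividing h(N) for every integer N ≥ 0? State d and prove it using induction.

Computing the first values: h(0) = 2 and h(1) = 4; gcd(2, 4) = 2, so d ≤ 2.
We prove 2 | 3^N + 1 for all N ≥ 0 by induction on N.
For the base case N = 0: h(0) = 2 = 2·(1), so 2 | h(0).
Suppose the result is true for N = m, i.e. 2 | h(m). Then
h(m+1) = 3^(m+1) + 1 = 3·(3^m + 1) - 2 = 3·h(m) - 2. The first term is divisible by 2 by the inductive hypothesis, and -2 is divisible by 2. Hence 2 | h(m+1).
Hence, by induction on N, the claim holds for every N ≥ 0.
Therefore the largest such d is 2.

d = 2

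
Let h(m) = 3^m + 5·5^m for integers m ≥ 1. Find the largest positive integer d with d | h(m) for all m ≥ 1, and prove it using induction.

Computing the first values: h(1) = 28 and h(2) = 134; gcd(28, 134) = 2, so d ≤ 2.
We prove 2 | 3^m + 5·5^m for all m ≥ 1 by induction on m.
Base step (m = 1): h(1) = 28 = 2·(14), so 2 | h(1).
Inductive step: assume the claim holds for m = p, i.e. 2 | h(p). Then
h(p+1) − 5·h(p) = (3^(p+1) + 5·5^(p+1)) − 5·(3^p + 5·5^p) = (1)·3^p·(3 − 5) = (-2)·3^p. Since 2 | h(p) by the inductive hypothesis, 2 | 5·h(p); and 2 | -2 since -2 = 2·-1. Therefore 2 | h(p+1).
By the principle of mathematical induction, the result holds for all m ≥ 1.
Therefore the largest such d is 2.

d = 2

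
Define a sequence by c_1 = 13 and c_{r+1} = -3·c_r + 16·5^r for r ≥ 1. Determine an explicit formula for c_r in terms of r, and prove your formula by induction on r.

c_r = -(-3)^r + 2·5^r

Computing the first terms: c_1 = 13, c_2 = 41, c_3 = 277. This suggests c_r = -(-3)^r + 2·5^r.
Base case (r = 1): the formula gives 13 = 13 = c_1.
Inductive step: assume the claim holds for r = k, so c_k = -(-3)^k + 2·5^k.
Then c_{k+1} = -3·c_k + 16·5^k = -3·(-(-3)^k + 2·5^k) + 16·5^k = -(-3)^(k + 1) + 2·5^(k + 1),
which is the claimed formula at r = k+1.
Hence, by induction on r, the claim holds for every r ≥ 1.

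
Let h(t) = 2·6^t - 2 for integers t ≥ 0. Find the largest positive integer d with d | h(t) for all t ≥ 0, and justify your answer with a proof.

Computing the first values: h(0) = 0 and h(1) = 10; gcd(0, 10) = 10, so d ≤ 10.
We prove 10 | 2·6^t - 2 for all t ≥ 0 by induction on t.
When t = 0: h(0) = 0 = 10·(0), so 10 | h(0).
For the inductive step, assume it holds for an arbitrary p ≥ 0, i.e. 10 | h(p). Then
h(p+1) = 2·6^(p+1) - 2 = 6·(2·6^p - 2) + 10 = 6·h(p) + 10. The first term is divisible by 10 by the inductive hypothesis, and 10 is divisible by 10. Hence 10 | h(p+1).
This completes the induction.
Therefore the largest such d is 10.

d = 10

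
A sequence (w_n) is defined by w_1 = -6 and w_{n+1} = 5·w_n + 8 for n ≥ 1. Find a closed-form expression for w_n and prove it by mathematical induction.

Computing the first terms: w_1 = -6, w_2 = -22, w_3 = -102. This suggests w_n = -4·5^(n - 1) - 2.
Base step (n = 1): the formula gives -6 = -6 = w_1.
For the inductive step, assume it holds for an arbitrary i ≥ 1, so w_i = -4·5^(i - 1) - 2.
Then w_{i+1} = 5·w_i + 8 = 5·(-4·5^(i - 1) - 2) + 8 = -4·5^i - 2 = -4·5^((i+1) - 1) - 2,
which is the claimed formula at n = i+1.
Hence, by induction on n, the claim holds for every n ≥ 1.

w_n = -4·5^(n - 1) - 2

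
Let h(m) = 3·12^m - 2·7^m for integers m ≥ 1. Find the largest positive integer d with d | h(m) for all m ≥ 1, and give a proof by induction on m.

Computing the first values: h(1) = 22 and h(2) = 334; gcd(22, 334) = 2, so d ≤ 2.
We prove 2 | 3·12^m - 2·7^m for all m ≥ 1 by induction on m.
For the base case m = 1: h(1) = 22 = 2·(11), so 2 | h(1).
Suppose the result is true for m = r, i.e. 2 | h(r). Then
h(r+1) − 12·h(r) = (3·12^(r+1) - 2·7^(r+1)) − 12·(3·12^r - 2·7^r) = (-2)·7^r·(7 − 12) = (10)·7^r. Since 2 | h(r) by the inductive hypothesis, 2 | 12·h(r); and 2 | 10 since 10 = 2·5. Therefore 2 | h(r+1).
By the principle of mathematical induction, the result holds for all m ≥ 1.
Therefore the largest such d is 2.

d = 2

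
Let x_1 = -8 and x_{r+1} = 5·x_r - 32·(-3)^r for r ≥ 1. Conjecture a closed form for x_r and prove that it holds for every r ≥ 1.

x_r = 4(-3)^r + 4·5^(r - 1)

Computing the first terms: x_1 = -8, x_2 = 56, x_3 = -8. This suggests x_r = 4(-3)^r + 4·5^(r - 1).
Base case (r = 1): the formula gives -8 = -8 = x_1.
Inductive step: suppose the statement holds for some j ≥ 1, so x_j = 4(-3)^j + 4·5^(j - 1).
Then x_{j+1} = 5·x_j - 32·(-3)^j = 5·(4(-3)^j + 4·5^(j - 1)) - 32·(-3)^j = 4(-3)^(j + 1) + 4·5^j = 4(-3)^(j+1) + 4·5^((j+1) - 1),
which is the claimed formula at r = j+1.
By the principle of mathematical induction, the result holds for all r ≥ 1.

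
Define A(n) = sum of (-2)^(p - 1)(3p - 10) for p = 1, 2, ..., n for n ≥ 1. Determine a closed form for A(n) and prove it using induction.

We claim A(n) = (-2)^n(-n + 3) - 3 for all n ≥ 1.
Base step (n = 1): A(1) = -7, and the closed form gives -7. They agree.
Inductive step: assume the claim holds for n = p, so A(p) = (-2)^p(-p + 3) - 3.
Then A(p+1) = A(p) + ((-2)^p(3p - 7)) = ((-2)^p(-p + 3) - 3) + ((-2)^p(3p - 7)).
Simplifying, A(p+1) = 2(-2)^p·p - 4(-2)^p - 3 = (-2)^(p+1)(-(p+1) + 3) - 3,
which is the closed form with n = p+1.
By induction, the statement is established for all n ≥ 1.

A(n) = (-2)^n(-n + 3) - 3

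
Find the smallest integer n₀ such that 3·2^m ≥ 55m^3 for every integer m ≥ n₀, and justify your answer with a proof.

At m = 16: 196608 < 225280, so the inequality fails and n₀ ≥ 17. We prove 3·2^m ≥ 55m^3 for all m ≥ 17.
Base step (m = 17): 3·2^m = 393216 and 55m^3 = 270215, so 393216 ≥ 270215.
Inductive step: assume the claim holds for m = i, so 3·2^i ≥ 55i^3.
Then 3·2^(i + 1) = 2·(3·2^i) ≥ 2·(55i^3).
Also, for i ≥ 17 we have 2·(55i^3) ≥ 55(i+1)^3, since 2 ≥ (1 + 1/i)^3 for all i ≥ 17.
Combining, 3·2^(i + 1) ≥ 55(i+1)^3.
Hence, by induction on m, the claim holds for every m ≥ 17.
Hence the smallest such n₀ is 17.

n₀ = 17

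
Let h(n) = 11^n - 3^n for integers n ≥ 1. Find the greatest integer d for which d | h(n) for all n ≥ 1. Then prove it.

Computing the first values: h(1) = 8 and h(2) = 112; gcd(8, 112) = 8, so d ≤ 8.
We prove 8 | 11^n - 3^n for all n ≥ 1 by induction on n.
When n = 1: h(1) = 8 = 8·(1), so 8 | h(1).
For the inductive step, assume it holds for an arbitrary r ≥ 1, i.e. 8 | h(r). Then
11^{r+1} − 3^{r+1} = 11·11^r − 3·3^r = 11·(11^r − 3^r) + (8)·3^r. The first term is divisible by 8 by the inductive hypothesis, and the second term (8)·3^r is divisible by 8 since 8 | 8. Hence 8 | h(r+1).
By the principle of mathematical induction, the result holds for all n ≥ 1.
Therefore the largest such d is 8.

d = 8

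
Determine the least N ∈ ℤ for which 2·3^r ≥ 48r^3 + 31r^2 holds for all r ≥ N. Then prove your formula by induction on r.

N = 9

At r = 8: 13122 < 26560, so the inequality fails and N ≥ 9. We prove 2·3^r ≥ 48r^3 + 31r^2 for all r ≥ 9.
Base step (r = 9): 2·3^r = 39366 and 48r^3 + 31r^2 = 37503, so 39366 ≥ 37503.
For the inductive step, assume it holds for an arbitrary i ≥ 9, so 2·3^i ≥ 48i^3 + 31i^2.
Then 2·3^(i + 1) = 3·(2·3^i) ≥ 3·(48i^3 + 31i^2).
Also, for i ≥ 9 we have 3·(48i^3 + 31i^2) ≥ 48(i+1)^3 + 31(i+1)^2, since 3·(48i^3 + 31i^2) − (48(i+1)^3 + 31(i+1)^2) = 96i^3 - 82i^2 - 206i - 79, which is nonnegative for all i ≥ 9.
Combining, 2·3^(i + 1) ≥ 48(i+1)^3 + 31(i+1)^2.
By the principle of mathematical induction, the result holds for all r ≥ 9.
Hence the smallest such N is 9.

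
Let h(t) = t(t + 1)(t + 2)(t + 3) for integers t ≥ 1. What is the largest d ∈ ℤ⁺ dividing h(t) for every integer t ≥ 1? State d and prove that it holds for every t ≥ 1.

d = 24

Computing the first values: h(1) = 24 and h(2) = 120; gcd(24, 120) = 24, so d ≤ 24.
We prove 24 | t(t + 1)(t + 2)(t + 3) for all t ≥ 1 by induction on t.
Base case (t = 1): h(1) = 24 = 24·(1), so 24 | h(1).
For the inductive step, assume it holds for an arbitrary m ≥ 1, i.e. 24 | h(m). Then
h(m+1) − h(m) = (m+1)·(m+2)·(m+3)·(m+4) − m·(m+1)·(m+2)·(m+3) = (m+1)·(m+2)·(m+3)·[(m+4) − m] = 4·(m+1)·(m+2)·(m+3). The product of 3 consecutive integers is divisible by (3)! = 6, so h(m+1) − h(m) is divisible by 4·6 = 24. By the inductive hypothesis 24 | h(m), hence 24 | h(m+1).
By the principle of mathematical induction, the result holds for all t ≥ 1.
Therefore the largest such d is 24.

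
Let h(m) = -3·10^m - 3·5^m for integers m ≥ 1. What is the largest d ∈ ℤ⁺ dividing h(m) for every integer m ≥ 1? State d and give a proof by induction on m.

d = 15

Computing the first values: h(1) = -45 and h(2) = -375; gcd(-45, -375) = 15, so d ≤ 15.
We prove 15 | -3·10^m - 3·5^m for all m ≥ 1 by induction on m.
For the base case m = 1: h(1) = -45 = 15·(-3), so 15 | h(1).
Inductive step: suppose the statement holds for some r ≥ 1, i.e. 15 | h(r). Then
h(r+1) − 10·h(r) = (-3·10^(r+1) - 3·5^(r+1)) − 10·(-3·10^r - 3·5^r) = (-3)·5^r·(5 − 10) = (15)·5^r. Since 15 | h(r) by the inductive hypothesis, 15 | 10·h(r); and 15 | 15 since 15 = 15·1. Therefore 15 | h(r+1).
Hence, by induction on m, the claim holds for every m ≥ 1.
Therefore the largest such d is 15.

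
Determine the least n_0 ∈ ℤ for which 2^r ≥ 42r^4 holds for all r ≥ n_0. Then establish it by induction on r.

At r = 23: 8388608 < 11753322, so the inequality fails and n_0 ≥ 24. We prove 2^r ≥ 42r^4 for all r ≥ 24.
Base step (r = 24): 2^r = 16777216 and 42r^4 = 13934592, so 16777216 ≥ 13934592.
Inductive step: suppose the statement holds for some j ≥ 24, so 2^j ≥ 42j^4.
Then 2^(j + 1) = 2·(2^j) ≥ 2·(42j^4).
Also, for j ≥ 24 we have 2·(42j^4) ≥ 42(j+1)^4, since 2 ≥ (1 + 1/j)^4 for all j ≥ 24.
Combining, 2^(j + 1) ≥ 42(j+1)^4.
By the principle of mathematical induction, the result holds for all r ≥ 24.
Hence the smallest such n_0 is 24.

n_0 = 24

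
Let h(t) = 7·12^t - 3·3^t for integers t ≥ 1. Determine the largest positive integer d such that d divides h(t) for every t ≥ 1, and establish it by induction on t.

d = 3

Computing the first values: h(1) = 75 and h(2) = 981; gcd(75, 981) = 3, so d ≤ 3.
We prove 3 | 7·12^t - 3·3^t for all t ≥ 1 by induction on t.
When t = 1: h(1) = 75 = 3·(25), so 3 | h(1).
Inductive step: suppose the statement holds for some i ≥ 1, i.e. 3 | h(i). Then
h(i+1) − 12·h(i) = (7·12^(i+1) - 3·3^(i+1)) − 12·(7·12^i - 3·3^i) = (-3)·3^i·(3 − 12) = (27)·3^i. Since 3 | h(i) by the inductive hypothesis, 3 | 12·h(i); and 3 | 27 since 27 = 3·9. Therefore 3 | h(i+1).
By the principle of mathematical induction, the result holds for all t ≥ 1.
Therefore the largest such d is 3.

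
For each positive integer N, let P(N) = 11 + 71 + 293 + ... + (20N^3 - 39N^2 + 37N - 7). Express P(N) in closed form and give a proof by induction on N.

We claim P(N) = N(5N^3 - 3N^2 + 4N + 5) for all N ≥ 1.
For the base case N = 1: P(1) = 11, and the closed form gives 11. They agree.
Inductive step: assume the claim holds for N = i, so P(i) = i(5i^3 - 3i^2 + 4i + 5).
Then P(i+1) = P(i) + (20i^3 + 21i^2 + 19i + 11) = (i(5i^3 - 3i^2 + 4i + 5)) + (20i^3 + 21i^2 + 19i + 11).
Simplifying, P(i+1) = (i + 1)(5i^3 + 12i^2 + 13i + 11) = (i+1)(5(i+1)^3 - 3(i+1)^2 + 4(i+1) + 5),
which is the closed form with N = i+1.
By induction, the statement is established for all N ≥ 1.

P(N) = N(5N^3 - 3N^2 + 4N + 5)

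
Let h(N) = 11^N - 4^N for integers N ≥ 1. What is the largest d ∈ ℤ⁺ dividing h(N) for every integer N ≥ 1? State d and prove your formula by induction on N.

Computing the first values: h(1) = 7 and h(2) = 105; gcd(7, 105) = 7, so d ≤ 7.
We prove 7 | 11^N - 4^N for all N ≥ 1 by induction on N.
When N = 1: h(1) = 7 = 7·(1), so 7 | h(1).
For the inductive step, assume it holds for an arbitrary j ≥ 1, i.e. 7 | h(j). Then
11^{j+1} − 4^{j+1} = 11·11^j − 4·4^j = 11·(11^j − 4^j) + (7)·4^j. The first term is divisible by 7 by the inductive hypothesis, and the second term (7)·4^j is divisible by 7 since 7 | 7. Hence 7 | h(j+1).
This completes the induction.
Therefore the largest such d is 7.

d = 7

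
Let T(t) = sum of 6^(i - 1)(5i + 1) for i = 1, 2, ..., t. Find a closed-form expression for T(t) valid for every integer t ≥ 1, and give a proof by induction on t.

We claim T(t) = 6^t·t for all t ≥ 1.
When t = 1: T(1) = 6, and the closed form gives 6. They agree.
Inductive step: suppose the statement holds for some i ≥ 1, so T(i) = 6^i·i.
Then T(i+1) = T(i) + (6^i(5i + 6)) = (6^i·i) + (6^i(5i + 6)).
Simplifying, T(i+1) = 6^(i + 1)(i + 1) = 6^(i+1)·(i+1),
which is the closed form with t = i+1.
By induction, the statement is established for all t ≥ 1.

T(t) = 6^t·t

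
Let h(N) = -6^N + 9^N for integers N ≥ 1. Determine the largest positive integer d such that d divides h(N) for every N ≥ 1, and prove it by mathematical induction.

d = 3

Computing the first values: h(1) = 3 and h(2) = 45; gcd(3, 45) = 3, so d ≤ 3.
We prove 3 | -6^N + 9^N for all N ≥ 1 by induction on N.
When N = 1: h(1) = 3 = 3·(1), so 3 | h(1).
For the inductive step, assume it holds for an arbitrary m ≥ 1, i.e. 3 | h(m). Then
9^{m+1} − 6^{m+1} = 9·9^m − 6·6^m = 9·(9^m − 6^m) + (3)·6^m. The first term is divisible by 3 by the inductive hypothesis, and the second term (3)·6^m is divisible by 3 since 3 | 3. Hence 3 | h(m+1).
By induction, the statement is established for all N ≥ 1.
Therefore the largest such d is 3.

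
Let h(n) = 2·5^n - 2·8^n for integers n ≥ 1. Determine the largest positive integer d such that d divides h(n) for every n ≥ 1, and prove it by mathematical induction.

Computing the first values: h(1) = -6 and h(2) = -78; gcd(-6, -78) = 6, so d ≤ 6.
We prove 6 | 2·5^n - 2·8^n for all n ≥ 1 by induction on n.
Base case (n = 1): h(1) = -6 = 6·(-1), so 6 | h(1).
Inductive step: suppose the statement holds for some i ≥ 1, i.e. 6 | h(i). Then
h(i+1) − 8·h(i) = (2·5^(i+1) - 2·8^(i+1)) − 8·(2·5^i - 2·8^i) = (2)·5^i·(5 − 8) = (-6)·5^i. Since 6 | h(i) by the inductive hypothesis, 6 | 8·h(i); and 6 | -6 since -6 = 6·-1. Therefore 6 | h(i+1).
By induction, the statement is established for all n ≥ 1.
Therefore the largest such d is 6.

d = 6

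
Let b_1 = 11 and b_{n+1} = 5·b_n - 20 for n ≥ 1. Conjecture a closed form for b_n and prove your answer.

b_n = 6·5^(n - 1) + 5

Computing the first terms: b_1 = 11, b_2 = 35, b_3 = 155. This suggests b_n = 6·5^(n - 1) + 5.
Base step (n = 1): the formula gives 11 = 11 = b_1.
Inductive step: assume the claim holds for n = m, so b_m = 6·5^(m - 1) + 5.
Then b_{m+1} = 5·b_m - 20 = 5·(6·5^(m - 1) + 5) - 20 = 6·5^m + 5 = 6·5^((m+1) - 1) + 5,
which is the claimed formula at n = m+1.
By induction, the statement is established for all n ≥ 1.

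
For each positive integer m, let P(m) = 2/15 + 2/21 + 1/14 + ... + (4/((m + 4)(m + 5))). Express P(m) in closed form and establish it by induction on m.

We claim P(m) = 4m/(5(m + 5)) for all m ≥ 1.
Base step (m = 1): P(1) = 2/15, and the closed form gives 2/15. They agree.
Suppose the result is true for m = p, so P(p) = 4p/(5(p + 5)).
Then P(p+1) = P(p) + (4/((p + 5)(p + 6))) = (4p/(5(p + 5))) + (4/((p + 5)(p + 6))).
Simplifying, P(p+1) = 4(p + 1)/(5(p + 6)) = 4(p+1)/(5((p+1) + 5)),
which is the closed form with m = p+1.
By induction, the statement is established for all m ≥ 1.

P(m) = 4m/(5(m + 5))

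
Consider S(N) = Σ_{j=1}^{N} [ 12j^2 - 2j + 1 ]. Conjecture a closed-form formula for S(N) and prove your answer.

We claim S(N) = N(4N^2 + 5N + 2) for all N ≥ 1.
Base step (N = 1): S(1) = 11, and the closed form gives 11. They agree.
Suppose the result is true for N = j, so S(j) = j(4j^2 + 5j + 2).
Then S(j+1) = S(j) + (12j^2 + 22j + 11) = (j(4j^2 + 5j + 2)) + (12j^2 + 22j + 11).
Simplifying, S(j+1) = (j + 1)(4j^2 + 13j + 11) = (j+1)(4(j+1)^2 + 5(j+1) + 2),
which is the closed form with N = j+1.
Hence, by induction on N, the claim holds for every N ≥ 1.

S(N) = N(4N^2 + 5N + 2)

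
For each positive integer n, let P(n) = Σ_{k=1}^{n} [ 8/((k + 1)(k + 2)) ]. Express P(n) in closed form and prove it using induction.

We claim P(n) = 4n/(n + 2) for all n ≥ 1.
When n = 1: P(1) = 4/3, and the closed form gives 4/3. They agree.
For the inductive step, assume it holds for an arbitrary k ≥ 1, so P(k) = 4k/(k + 2).
Then P(k+1) = P(k) + (8/((k + 2)(k + 3))) = (4k/(k + 2)) + (8/((k + 2)(k + 3))).
Simplifying, P(k+1) = 4(k + 1)/(k + 3) = 4(k+1)/((k+1) + 2),
which is the closed form with n = k+1.
This completes the induction.

P(n) = 4n/(n + 2)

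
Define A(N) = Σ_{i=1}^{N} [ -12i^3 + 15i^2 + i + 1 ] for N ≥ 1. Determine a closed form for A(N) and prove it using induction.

We claim A(N) = -N(3N^3 + N^2 - 5N - 4) for all N ≥ 1.
For the base case N = 1: A(1) = 5, and the closed form gives 5. They agree.
Suppose the result is true for N = i, so A(i) = i(-3i^3 - i^2 + 5i + 4).
Then A(i+1) = A(i) + (-12i^3 - 21i^2 - 5i + 5) = (i(-3i^3 - i^2 + 5i + 4)) + (-12i^3 - 21i^2 - 5i + 5).
Simplifying, A(i+1) = -(i + 1)(3i^3 + 10i^2 + 6i - 5) = -(i+1)(3(i+1)^3 + (i+1)^2 - 5(i+1) - 4),
which is the closed form with N = i+1.
By the principle of mathematical induction, the result holds for all N ≥ 1.

A(N) = -N(3N^3 + N^2 - 5N - 4)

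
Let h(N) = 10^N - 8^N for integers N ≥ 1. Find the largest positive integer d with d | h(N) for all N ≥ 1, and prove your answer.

d = 2

Computing the first values: h(1) = 2 and h(2) = 36; gcd(2, 36) = 2, so d ≤ 2.
We prove 2 | 10^N - 8^N for all N ≥ 1 by induction on N.
Base case (N = 1): h(1) = 2 = 2·(1), so 2 | h(1).
Suppose the result is true for N = p, i.e. 2 | h(p). Then
10^{p+1} − 8^{p+1} = 10·10^p − 8·8^p = 10·(10^p − 8^p) + (2)·8^p. The first term is divisible by 2 by the inductive hypothesis, and the second term (2)·8^p is divisible by 2 since 2 | 2. Hence 2 | h(p+1).
By the principle of mathematical induction, the result holds for all N ≥ 1.
Therefore the largest such d is 2.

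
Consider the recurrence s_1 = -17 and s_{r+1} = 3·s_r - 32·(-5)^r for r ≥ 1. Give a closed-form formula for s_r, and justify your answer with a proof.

Computing the first terms: s_1 = -17, s_2 = 109, s_3 = -473. This suggests s_r = 4(-5)^r + 3^r.
When r = 1: the formula gives -17 = -17 = s_1.
Suppose the result is true for r = i, so s_i = 4(-5)^i + 3^i.
Then s_{i+1} = 3·s_i - 32·(-5)^i = 3·(4(-5)^i + 3^i) - 32·(-5)^i = 4(-5)^(i + 1) + 3^(i + 1),
which is the claimed formula at r = i+1.
Hence, by induction on r, the claim holds for every r ≥ 1.

s_r = 4(-5)^r + 3^r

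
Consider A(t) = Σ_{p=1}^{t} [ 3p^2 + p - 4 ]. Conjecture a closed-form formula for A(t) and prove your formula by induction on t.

A(t) = t(t - 1)(t + 3)

We claim A(t) = t(t - 1)(t + 3) for all t ≥ 1.
For the base case t = 1: A(1) = 0, and the closed form gives 0. They agree.
Inductive step: assume the claim holds for t = p, so A(p) = p(p^2 + 2p - 3).
Then A(p+1) = A(p) + (p(3p + 7)) = (p(p^2 + 2p - 3)) + (p(3p + 7)).
Simplifying, A(p+1) = p(p + 1)(p + 4) = (p+1)((p+1) - 1)((p+1) + 3),
which is the closed form with t = p+1.
This completes the induction.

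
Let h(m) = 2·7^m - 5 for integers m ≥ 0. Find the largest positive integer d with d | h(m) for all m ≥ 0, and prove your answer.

Computing the first values: h(0) = -3 and h(1) = 9; gcd(-3, 9) = 3, so d ≤ 3.
We prove 3 | 2·7^m - 5 for all m ≥ 0 by induction on m.
For the base case m = 0: h(0) = -3 = 3·(-1), so 3 | h(0).
Inductive step: suppose the statement holds for some p ≥ 0, i.e. 3 | h(p). Then
h(p+1) = 2·7^(p+1) - 5 = 7·(2·7^p - 5) + 30 = 7·h(p) + 30. The first term is divisible by 3 by the inductive hypothesis, and 30 is divisible by 3. Hence 3 | h(p+1).
This completes the induction.
Therefore the largest such d is 3.

d = 3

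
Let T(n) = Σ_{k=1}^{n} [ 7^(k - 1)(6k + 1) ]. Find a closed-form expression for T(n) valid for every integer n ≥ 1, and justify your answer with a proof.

We claim T(n) = 7^n·n for all n ≥ 1.
When n = 1: T(1) = 7, and the closed form gives 7. They agree.
For the inductive step, assume it holds for an arbitrary k ≥ 1, so T(k) = 7^k·k.
Then T(k+1) = T(k) + (7^k(6k + 7)) = (7^k·k) + (7^k(6k + 7)).
Simplifying, T(k+1) = 7^(k + 1)(k + 1) = 7^(k+1)·(k+1),
which is the closed form with n = k+1.
By the principle of mathematical induction, the result holds for all n ≥ 1.

T(n) = 7^n·n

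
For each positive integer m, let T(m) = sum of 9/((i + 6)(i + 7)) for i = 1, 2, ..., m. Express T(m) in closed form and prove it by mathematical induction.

We claim T(m) = 9m/(7(m + 7)) for all m ≥ 1.
Base step (m = 1): T(1) = 9/56, and the closed form gives 9/56. They agree.
Inductive step: assume the claim holds for m = i, so T(i) = 9i/(7(i + 7)).
Then T(i+1) = T(i) + (9/((i + 7)(i + 8))) = (9i/(7(i + 7))) + (9/((i + 7)(i + 8))).
Simplifying, T(i+1) = 9(i + 1)/(7(i + 8)) = 9(i+1)/(7((i+1) + 7)),
which is the closed form with m = i+1.
This completes the induction.

T(m) = 9m/(7(m + 7))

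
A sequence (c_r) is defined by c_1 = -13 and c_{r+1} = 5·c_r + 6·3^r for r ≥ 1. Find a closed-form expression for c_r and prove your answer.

Computing the first terms: c_1 = -13, c_2 = -47, c_3 = -181. This suggests c_r = -3^(r + 1) - 4·5^(r - 1).
For the base case r = 1: the formula gives -13 = -13 = c_1.
For the inductive step, assume it holds for an arbitrary p ≥ 1, so c_p = -3^(p + 1) - 4·5^(p - 1).
Then c_{p+1} = 5·c_p + 6·3^p = 5·(-3^(p + 1) - 4·5^(p - 1)) + 6·3^p = -3^(p + 2) - 4·5^p = -3^((p+1) + 1) - 4·5^((p+1) - 1),
which is the claimed formula at r = p+1.
Hence, by induction on r, the claim holds for every r ≥ 1.

c_r = -3^(r + 1) - 4·5^(r - 1)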